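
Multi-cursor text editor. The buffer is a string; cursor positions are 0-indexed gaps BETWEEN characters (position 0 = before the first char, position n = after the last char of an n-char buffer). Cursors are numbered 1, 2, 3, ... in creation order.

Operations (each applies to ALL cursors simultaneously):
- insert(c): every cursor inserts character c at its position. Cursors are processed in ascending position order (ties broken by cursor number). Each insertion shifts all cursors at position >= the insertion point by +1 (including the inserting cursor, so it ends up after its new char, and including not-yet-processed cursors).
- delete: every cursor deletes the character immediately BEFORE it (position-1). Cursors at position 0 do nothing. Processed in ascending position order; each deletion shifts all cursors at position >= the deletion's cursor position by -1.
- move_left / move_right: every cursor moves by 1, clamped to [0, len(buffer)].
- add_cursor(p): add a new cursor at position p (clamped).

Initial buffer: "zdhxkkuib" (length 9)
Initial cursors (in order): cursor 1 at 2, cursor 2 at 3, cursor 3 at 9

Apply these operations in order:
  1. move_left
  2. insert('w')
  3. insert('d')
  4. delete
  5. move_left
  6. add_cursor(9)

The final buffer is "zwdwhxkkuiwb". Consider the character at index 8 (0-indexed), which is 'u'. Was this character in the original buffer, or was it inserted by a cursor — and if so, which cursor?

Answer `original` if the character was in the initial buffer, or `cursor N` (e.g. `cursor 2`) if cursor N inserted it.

After op 1 (move_left): buffer="zdhxkkuib" (len 9), cursors c1@1 c2@2 c3@8, authorship .........
After op 2 (insert('w')): buffer="zwdwhxkkuiwb" (len 12), cursors c1@2 c2@4 c3@11, authorship .1.2......3.
After op 3 (insert('d')): buffer="zwddwdhxkkuiwdb" (len 15), cursors c1@3 c2@6 c3@14, authorship .11.22......33.
After op 4 (delete): buffer="zwdwhxkkuiwb" (len 12), cursors c1@2 c2@4 c3@11, authorship .1.2......3.
After op 5 (move_left): buffer="zwdwhxkkuiwb" (len 12), cursors c1@1 c2@3 c3@10, authorship .1.2......3.
After op 6 (add_cursor(9)): buffer="zwdwhxkkuiwb" (len 12), cursors c1@1 c2@3 c4@9 c3@10, authorship .1.2......3.
Authorship (.=original, N=cursor N): . 1 . 2 . . . . . . 3 .
Index 8: author = original

Answer: original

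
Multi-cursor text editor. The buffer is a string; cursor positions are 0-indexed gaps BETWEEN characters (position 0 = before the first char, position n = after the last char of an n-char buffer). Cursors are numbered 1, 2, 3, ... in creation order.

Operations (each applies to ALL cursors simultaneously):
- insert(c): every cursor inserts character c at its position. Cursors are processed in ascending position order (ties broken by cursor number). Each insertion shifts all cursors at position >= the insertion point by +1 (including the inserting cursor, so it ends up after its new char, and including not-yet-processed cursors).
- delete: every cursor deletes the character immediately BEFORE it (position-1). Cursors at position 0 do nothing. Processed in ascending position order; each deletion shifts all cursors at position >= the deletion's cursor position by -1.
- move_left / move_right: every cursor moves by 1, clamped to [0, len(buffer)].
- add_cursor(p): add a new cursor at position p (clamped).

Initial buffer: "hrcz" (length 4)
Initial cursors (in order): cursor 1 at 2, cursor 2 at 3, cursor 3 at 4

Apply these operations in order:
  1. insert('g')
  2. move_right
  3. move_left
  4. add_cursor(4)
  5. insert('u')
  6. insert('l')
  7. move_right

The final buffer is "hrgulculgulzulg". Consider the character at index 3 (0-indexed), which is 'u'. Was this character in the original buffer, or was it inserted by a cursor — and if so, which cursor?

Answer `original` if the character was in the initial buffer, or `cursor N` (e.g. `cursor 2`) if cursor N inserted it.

After op 1 (insert('g')): buffer="hrgcgzg" (len 7), cursors c1@3 c2@5 c3@7, authorship ..1.2.3
After op 2 (move_right): buffer="hrgcgzg" (len 7), cursors c1@4 c2@6 c3@7, authorship ..1.2.3
After op 3 (move_left): buffer="hrgcgzg" (len 7), cursors c1@3 c2@5 c3@6, authorship ..1.2.3
After op 4 (add_cursor(4)): buffer="hrgcgzg" (len 7), cursors c1@3 c4@4 c2@5 c3@6, authorship ..1.2.3
After op 5 (insert('u')): buffer="hrgucuguzug" (len 11), cursors c1@4 c4@6 c2@8 c3@10, authorship ..11.422.33
After op 6 (insert('l')): buffer="hrgulculgulzulg" (len 15), cursors c1@5 c4@8 c2@11 c3@14, authorship ..111.44222.333
After op 7 (move_right): buffer="hrgulculgulzulg" (len 15), cursors c1@6 c4@9 c2@12 c3@15, authorship ..111.44222.333
Authorship (.=original, N=cursor N): . . 1 1 1 . 4 4 2 2 2 . 3 3 3
Index 3: author = 1

Answer: cursor 1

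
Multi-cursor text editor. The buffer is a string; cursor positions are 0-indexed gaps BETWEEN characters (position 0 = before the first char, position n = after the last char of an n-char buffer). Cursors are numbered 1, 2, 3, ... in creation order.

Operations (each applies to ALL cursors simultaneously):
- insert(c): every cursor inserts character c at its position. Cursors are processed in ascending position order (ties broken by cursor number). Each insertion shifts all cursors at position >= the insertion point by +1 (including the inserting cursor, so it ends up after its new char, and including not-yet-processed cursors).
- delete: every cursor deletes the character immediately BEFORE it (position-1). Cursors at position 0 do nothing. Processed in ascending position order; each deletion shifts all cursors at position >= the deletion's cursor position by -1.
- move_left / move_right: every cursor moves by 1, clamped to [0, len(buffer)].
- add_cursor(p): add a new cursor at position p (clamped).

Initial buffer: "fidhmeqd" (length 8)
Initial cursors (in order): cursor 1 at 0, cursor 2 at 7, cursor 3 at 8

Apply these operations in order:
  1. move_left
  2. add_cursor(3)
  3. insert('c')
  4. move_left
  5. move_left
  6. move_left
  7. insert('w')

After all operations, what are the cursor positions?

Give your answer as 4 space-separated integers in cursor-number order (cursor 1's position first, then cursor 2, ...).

Answer: 1 9 12 4

Derivation:
After op 1 (move_left): buffer="fidhmeqd" (len 8), cursors c1@0 c2@6 c3@7, authorship ........
After op 2 (add_cursor(3)): buffer="fidhmeqd" (len 8), cursors c1@0 c4@3 c2@6 c3@7, authorship ........
After op 3 (insert('c')): buffer="cfidchmecqcd" (len 12), cursors c1@1 c4@5 c2@9 c3@11, authorship 1...4...2.3.
After op 4 (move_left): buffer="cfidchmecqcd" (len 12), cursors c1@0 c4@4 c2@8 c3@10, authorship 1...4...2.3.
After op 5 (move_left): buffer="cfidchmecqcd" (len 12), cursors c1@0 c4@3 c2@7 c3@9, authorship 1...4...2.3.
After op 6 (move_left): buffer="cfidchmecqcd" (len 12), cursors c1@0 c4@2 c2@6 c3@8, authorship 1...4...2.3.
After op 7 (insert('w')): buffer="wcfwidchwmewcqcd" (len 16), cursors c1@1 c4@4 c2@9 c3@12, authorship 11.4..4.2..32.3.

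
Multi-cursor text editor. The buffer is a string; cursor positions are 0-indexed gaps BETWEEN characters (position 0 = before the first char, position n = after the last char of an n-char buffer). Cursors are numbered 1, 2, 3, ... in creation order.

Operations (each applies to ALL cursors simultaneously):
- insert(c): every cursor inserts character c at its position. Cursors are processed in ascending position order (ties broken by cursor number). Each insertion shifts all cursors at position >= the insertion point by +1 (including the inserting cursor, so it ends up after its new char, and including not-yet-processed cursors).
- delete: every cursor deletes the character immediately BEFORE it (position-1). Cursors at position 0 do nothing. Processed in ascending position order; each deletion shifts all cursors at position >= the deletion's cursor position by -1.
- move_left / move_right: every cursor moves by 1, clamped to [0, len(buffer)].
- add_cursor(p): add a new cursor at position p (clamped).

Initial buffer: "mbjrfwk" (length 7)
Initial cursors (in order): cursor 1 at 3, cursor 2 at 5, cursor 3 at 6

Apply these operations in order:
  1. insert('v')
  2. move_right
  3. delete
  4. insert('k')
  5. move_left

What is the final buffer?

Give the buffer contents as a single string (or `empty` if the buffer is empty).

Answer: mbjvkfvkvk

Derivation:
After op 1 (insert('v')): buffer="mbjvrfvwvk" (len 10), cursors c1@4 c2@7 c3@9, authorship ...1..2.3.
After op 2 (move_right): buffer="mbjvrfvwvk" (len 10), cursors c1@5 c2@8 c3@10, authorship ...1..2.3.
After op 3 (delete): buffer="mbjvfvv" (len 7), cursors c1@4 c2@6 c3@7, authorship ...1.23
After op 4 (insert('k')): buffer="mbjvkfvkvk" (len 10), cursors c1@5 c2@8 c3@10, authorship ...11.2233
After op 5 (move_left): buffer="mbjvkfvkvk" (len 10), cursors c1@4 c2@7 c3@9, authorship ...11.2233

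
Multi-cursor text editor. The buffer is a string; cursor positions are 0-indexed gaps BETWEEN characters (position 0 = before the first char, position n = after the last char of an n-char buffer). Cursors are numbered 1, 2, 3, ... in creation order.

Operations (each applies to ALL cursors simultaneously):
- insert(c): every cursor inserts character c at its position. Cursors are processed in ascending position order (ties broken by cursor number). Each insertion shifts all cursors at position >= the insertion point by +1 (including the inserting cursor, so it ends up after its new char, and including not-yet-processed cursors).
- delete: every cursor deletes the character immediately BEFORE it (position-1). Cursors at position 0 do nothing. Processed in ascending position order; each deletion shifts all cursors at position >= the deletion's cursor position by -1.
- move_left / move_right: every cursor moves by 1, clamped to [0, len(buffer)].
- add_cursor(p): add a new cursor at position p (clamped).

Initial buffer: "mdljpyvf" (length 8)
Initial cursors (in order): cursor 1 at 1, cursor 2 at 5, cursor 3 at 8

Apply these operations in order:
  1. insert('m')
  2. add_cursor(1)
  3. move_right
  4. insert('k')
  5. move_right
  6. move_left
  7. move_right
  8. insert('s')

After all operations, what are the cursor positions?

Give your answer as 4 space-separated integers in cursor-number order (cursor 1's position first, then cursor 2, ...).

After op 1 (insert('m')): buffer="mmdljpmyvfm" (len 11), cursors c1@2 c2@7 c3@11, authorship .1....2...3
After op 2 (add_cursor(1)): buffer="mmdljpmyvfm" (len 11), cursors c4@1 c1@2 c2@7 c3@11, authorship .1....2...3
After op 3 (move_right): buffer="mmdljpmyvfm" (len 11), cursors c4@2 c1@3 c2@8 c3@11, authorship .1....2...3
After op 4 (insert('k')): buffer="mmkdkljpmykvfmk" (len 15), cursors c4@3 c1@5 c2@11 c3@15, authorship .14.1...2.2..33
After op 5 (move_right): buffer="mmkdkljpmykvfmk" (len 15), cursors c4@4 c1@6 c2@12 c3@15, authorship .14.1...2.2..33
After op 6 (move_left): buffer="mmkdkljpmykvfmk" (len 15), cursors c4@3 c1@5 c2@11 c3@14, authorship .14.1...2.2..33
After op 7 (move_right): buffer="mmkdkljpmykvfmk" (len 15), cursors c4@4 c1@6 c2@12 c3@15, authorship .14.1...2.2..33
After op 8 (insert('s')): buffer="mmkdsklsjpmykvsfmks" (len 19), cursors c4@5 c1@8 c2@15 c3@19, authorship .14.41.1..2.2.2.333

Answer: 8 15 19 5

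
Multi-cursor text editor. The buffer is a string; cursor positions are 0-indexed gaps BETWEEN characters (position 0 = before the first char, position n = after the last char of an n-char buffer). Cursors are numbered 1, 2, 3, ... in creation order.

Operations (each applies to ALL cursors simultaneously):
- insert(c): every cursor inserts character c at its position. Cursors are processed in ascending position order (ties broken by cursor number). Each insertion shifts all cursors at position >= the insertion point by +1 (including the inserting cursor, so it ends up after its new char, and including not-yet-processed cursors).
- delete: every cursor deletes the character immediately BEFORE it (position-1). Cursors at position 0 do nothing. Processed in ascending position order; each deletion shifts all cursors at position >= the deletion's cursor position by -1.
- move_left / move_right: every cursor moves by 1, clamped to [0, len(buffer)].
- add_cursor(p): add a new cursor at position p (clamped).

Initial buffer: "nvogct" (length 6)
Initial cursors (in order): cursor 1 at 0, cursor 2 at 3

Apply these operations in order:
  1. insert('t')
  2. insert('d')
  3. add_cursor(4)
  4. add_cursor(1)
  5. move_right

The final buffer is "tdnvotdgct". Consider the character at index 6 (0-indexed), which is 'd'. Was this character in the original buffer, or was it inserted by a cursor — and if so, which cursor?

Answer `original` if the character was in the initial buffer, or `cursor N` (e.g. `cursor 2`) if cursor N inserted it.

Answer: cursor 2

Derivation:
After op 1 (insert('t')): buffer="tnvotgct" (len 8), cursors c1@1 c2@5, authorship 1...2...
After op 2 (insert('d')): buffer="tdnvotdgct" (len 10), cursors c1@2 c2@7, authorship 11...22...
After op 3 (add_cursor(4)): buffer="tdnvotdgct" (len 10), cursors c1@2 c3@4 c2@7, authorship 11...22...
After op 4 (add_cursor(1)): buffer="tdnvotdgct" (len 10), cursors c4@1 c1@2 c3@4 c2@7, authorship 11...22...
After op 5 (move_right): buffer="tdnvotdgct" (len 10), cursors c4@2 c1@3 c3@5 c2@8, authorship 11...22...
Authorship (.=original, N=cursor N): 1 1 . . . 2 2 . . .
Index 6: author = 2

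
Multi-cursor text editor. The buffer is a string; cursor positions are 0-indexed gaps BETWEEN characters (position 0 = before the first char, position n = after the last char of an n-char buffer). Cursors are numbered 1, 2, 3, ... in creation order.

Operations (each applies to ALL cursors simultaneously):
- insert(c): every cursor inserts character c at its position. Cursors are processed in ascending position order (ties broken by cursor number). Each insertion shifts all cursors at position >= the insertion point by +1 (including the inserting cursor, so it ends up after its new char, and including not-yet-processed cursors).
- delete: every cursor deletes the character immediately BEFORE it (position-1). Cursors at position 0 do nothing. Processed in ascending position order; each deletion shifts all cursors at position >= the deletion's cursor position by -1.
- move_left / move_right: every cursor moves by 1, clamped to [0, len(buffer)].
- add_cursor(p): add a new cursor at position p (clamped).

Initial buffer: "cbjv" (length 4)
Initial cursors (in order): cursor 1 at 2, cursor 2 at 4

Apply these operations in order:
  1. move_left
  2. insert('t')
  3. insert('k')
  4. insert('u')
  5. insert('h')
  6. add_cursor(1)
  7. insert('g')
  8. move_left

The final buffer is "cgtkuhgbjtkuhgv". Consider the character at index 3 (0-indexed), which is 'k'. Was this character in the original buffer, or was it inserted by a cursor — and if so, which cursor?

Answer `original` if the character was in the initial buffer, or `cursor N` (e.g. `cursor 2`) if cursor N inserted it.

After op 1 (move_left): buffer="cbjv" (len 4), cursors c1@1 c2@3, authorship ....
After op 2 (insert('t')): buffer="ctbjtv" (len 6), cursors c1@2 c2@5, authorship .1..2.
After op 3 (insert('k')): buffer="ctkbjtkv" (len 8), cursors c1@3 c2@7, authorship .11..22.
After op 4 (insert('u')): buffer="ctkubjtkuv" (len 10), cursors c1@4 c2@9, authorship .111..222.
After op 5 (insert('h')): buffer="ctkuhbjtkuhv" (len 12), cursors c1@5 c2@11, authorship .1111..2222.
After op 6 (add_cursor(1)): buffer="ctkuhbjtkuhv" (len 12), cursors c3@1 c1@5 c2@11, authorship .1111..2222.
After op 7 (insert('g')): buffer="cgtkuhgbjtkuhgv" (len 15), cursors c3@2 c1@7 c2@14, authorship .311111..22222.
After op 8 (move_left): buffer="cgtkuhgbjtkuhgv" (len 15), cursors c3@1 c1@6 c2@13, authorship .311111..22222.
Authorship (.=original, N=cursor N): . 3 1 1 1 1 1 . . 2 2 2 2 2 .
Index 3: author = 1

Answer: cursor 1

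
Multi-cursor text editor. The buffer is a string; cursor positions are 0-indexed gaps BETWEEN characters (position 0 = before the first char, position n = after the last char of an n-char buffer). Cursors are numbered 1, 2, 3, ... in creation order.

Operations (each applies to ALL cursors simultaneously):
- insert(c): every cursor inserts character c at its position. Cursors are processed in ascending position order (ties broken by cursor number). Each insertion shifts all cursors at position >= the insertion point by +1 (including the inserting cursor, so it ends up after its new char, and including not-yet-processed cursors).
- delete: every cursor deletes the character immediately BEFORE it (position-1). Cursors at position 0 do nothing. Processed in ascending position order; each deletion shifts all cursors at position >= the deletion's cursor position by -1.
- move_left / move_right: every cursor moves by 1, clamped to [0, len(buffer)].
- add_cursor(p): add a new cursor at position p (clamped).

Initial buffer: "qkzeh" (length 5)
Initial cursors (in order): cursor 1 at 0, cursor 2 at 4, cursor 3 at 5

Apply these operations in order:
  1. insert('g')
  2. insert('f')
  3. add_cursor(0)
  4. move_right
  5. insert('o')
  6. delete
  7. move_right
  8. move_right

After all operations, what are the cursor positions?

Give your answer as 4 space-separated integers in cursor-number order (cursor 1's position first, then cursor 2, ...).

Answer: 5 11 11 3

Derivation:
After op 1 (insert('g')): buffer="gqkzeghg" (len 8), cursors c1@1 c2@6 c3@8, authorship 1....2.3
After op 2 (insert('f')): buffer="gfqkzegfhgf" (len 11), cursors c1@2 c2@8 c3@11, authorship 11....22.33
After op 3 (add_cursor(0)): buffer="gfqkzegfhgf" (len 11), cursors c4@0 c1@2 c2@8 c3@11, authorship 11....22.33
After op 4 (move_right): buffer="gfqkzegfhgf" (len 11), cursors c4@1 c1@3 c2@9 c3@11, authorship 11....22.33
After op 5 (insert('o')): buffer="gofqokzegfhogfo" (len 15), cursors c4@2 c1@5 c2@12 c3@15, authorship 141.1...22.2333
After op 6 (delete): buffer="gfqkzegfhgf" (len 11), cursors c4@1 c1@3 c2@9 c3@11, authorship 11....22.33
After op 7 (move_right): buffer="gfqkzegfhgf" (len 11), cursors c4@2 c1@4 c2@10 c3@11, authorship 11....22.33
After op 8 (move_right): buffer="gfqkzegfhgf" (len 11), cursors c4@3 c1@5 c2@11 c3@11, authorship 11....22.33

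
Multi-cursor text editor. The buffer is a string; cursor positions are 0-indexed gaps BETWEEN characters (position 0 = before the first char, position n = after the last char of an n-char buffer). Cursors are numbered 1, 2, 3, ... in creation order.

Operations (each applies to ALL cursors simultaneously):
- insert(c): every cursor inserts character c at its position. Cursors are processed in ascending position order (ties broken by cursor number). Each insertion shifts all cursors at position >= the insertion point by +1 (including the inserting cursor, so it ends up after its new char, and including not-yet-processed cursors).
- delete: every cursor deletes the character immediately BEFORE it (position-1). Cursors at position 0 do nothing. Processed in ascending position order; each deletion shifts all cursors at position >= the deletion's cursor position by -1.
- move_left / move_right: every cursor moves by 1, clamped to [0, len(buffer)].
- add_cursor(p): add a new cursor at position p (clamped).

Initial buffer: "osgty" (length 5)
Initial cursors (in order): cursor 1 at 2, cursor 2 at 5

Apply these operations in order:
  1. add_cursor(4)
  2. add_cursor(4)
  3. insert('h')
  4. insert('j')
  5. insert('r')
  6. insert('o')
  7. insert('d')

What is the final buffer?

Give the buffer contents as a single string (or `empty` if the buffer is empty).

After op 1 (add_cursor(4)): buffer="osgty" (len 5), cursors c1@2 c3@4 c2@5, authorship .....
After op 2 (add_cursor(4)): buffer="osgty" (len 5), cursors c1@2 c3@4 c4@4 c2@5, authorship .....
After op 3 (insert('h')): buffer="oshgthhyh" (len 9), cursors c1@3 c3@7 c4@7 c2@9, authorship ..1..34.2
After op 4 (insert('j')): buffer="oshjgthhjjyhj" (len 13), cursors c1@4 c3@10 c4@10 c2@13, authorship ..11..3434.22
After op 5 (insert('r')): buffer="oshjrgthhjjrryhjr" (len 17), cursors c1@5 c3@13 c4@13 c2@17, authorship ..111..343434.222
After op 6 (insert('o')): buffer="oshjrogthhjjrrooyhjro" (len 21), cursors c1@6 c3@16 c4@16 c2@21, authorship ..1111..34343434.2222
After op 7 (insert('d')): buffer="oshjrodgthhjjrrooddyhjrod" (len 25), cursors c1@7 c3@19 c4@19 c2@25, authorship ..11111..3434343434.22222

Answer: oshjrodgthhjjrrooddyhjrod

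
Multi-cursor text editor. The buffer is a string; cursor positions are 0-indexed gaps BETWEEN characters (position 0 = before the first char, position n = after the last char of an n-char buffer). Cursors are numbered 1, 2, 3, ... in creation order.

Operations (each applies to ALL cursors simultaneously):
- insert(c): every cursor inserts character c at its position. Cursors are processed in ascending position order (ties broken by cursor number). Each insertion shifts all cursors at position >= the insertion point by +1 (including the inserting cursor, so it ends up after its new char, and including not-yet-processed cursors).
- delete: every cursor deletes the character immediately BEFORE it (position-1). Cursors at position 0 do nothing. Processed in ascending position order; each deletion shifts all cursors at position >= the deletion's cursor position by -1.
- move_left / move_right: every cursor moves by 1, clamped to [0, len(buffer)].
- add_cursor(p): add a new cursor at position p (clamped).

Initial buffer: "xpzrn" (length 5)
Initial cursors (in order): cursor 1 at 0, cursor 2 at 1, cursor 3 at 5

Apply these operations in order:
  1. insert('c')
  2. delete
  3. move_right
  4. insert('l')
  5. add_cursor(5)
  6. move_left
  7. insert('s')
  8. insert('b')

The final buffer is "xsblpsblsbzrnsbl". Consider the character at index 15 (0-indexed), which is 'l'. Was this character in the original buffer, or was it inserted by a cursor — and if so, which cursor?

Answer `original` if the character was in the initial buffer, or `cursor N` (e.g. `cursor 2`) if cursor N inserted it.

After op 1 (insert('c')): buffer="cxcpzrnc" (len 8), cursors c1@1 c2@3 c3@8, authorship 1.2....3
After op 2 (delete): buffer="xpzrn" (len 5), cursors c1@0 c2@1 c3@5, authorship .....
After op 3 (move_right): buffer="xpzrn" (len 5), cursors c1@1 c2@2 c3@5, authorship .....
After op 4 (insert('l')): buffer="xlplzrnl" (len 8), cursors c1@2 c2@4 c3@8, authorship .1.2...3
After op 5 (add_cursor(5)): buffer="xlplzrnl" (len 8), cursors c1@2 c2@4 c4@5 c3@8, authorship .1.2...3
After op 6 (move_left): buffer="xlplzrnl" (len 8), cursors c1@1 c2@3 c4@4 c3@7, authorship .1.2...3
After op 7 (insert('s')): buffer="xslpslszrnsl" (len 12), cursors c1@2 c2@5 c4@7 c3@11, authorship .11.224...33
After op 8 (insert('b')): buffer="xsblpsblsbzrnsbl" (len 16), cursors c1@3 c2@7 c4@10 c3@15, authorship .111.22244...333
Authorship (.=original, N=cursor N): . 1 1 1 . 2 2 2 4 4 . . . 3 3 3
Index 15: author = 3

Answer: cursor 3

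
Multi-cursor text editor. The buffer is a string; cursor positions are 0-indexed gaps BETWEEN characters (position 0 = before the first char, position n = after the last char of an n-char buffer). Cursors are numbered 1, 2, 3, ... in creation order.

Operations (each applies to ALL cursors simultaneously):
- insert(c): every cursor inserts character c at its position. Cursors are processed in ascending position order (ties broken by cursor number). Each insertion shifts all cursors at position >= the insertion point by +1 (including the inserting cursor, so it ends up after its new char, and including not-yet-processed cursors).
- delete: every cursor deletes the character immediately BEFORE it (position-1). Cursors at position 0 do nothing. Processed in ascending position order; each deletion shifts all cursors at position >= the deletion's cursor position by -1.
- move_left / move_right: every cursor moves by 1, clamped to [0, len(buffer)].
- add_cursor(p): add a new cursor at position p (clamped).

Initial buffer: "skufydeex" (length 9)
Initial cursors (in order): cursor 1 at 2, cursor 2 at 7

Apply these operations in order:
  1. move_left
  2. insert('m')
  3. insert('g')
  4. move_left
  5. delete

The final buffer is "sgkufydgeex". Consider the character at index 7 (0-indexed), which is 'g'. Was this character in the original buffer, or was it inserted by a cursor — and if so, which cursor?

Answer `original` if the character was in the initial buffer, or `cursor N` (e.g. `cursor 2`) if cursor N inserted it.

After op 1 (move_left): buffer="skufydeex" (len 9), cursors c1@1 c2@6, authorship .........
After op 2 (insert('m')): buffer="smkufydmeex" (len 11), cursors c1@2 c2@8, authorship .1.....2...
After op 3 (insert('g')): buffer="smgkufydmgeex" (len 13), cursors c1@3 c2@10, authorship .11.....22...
After op 4 (move_left): buffer="smgkufydmgeex" (len 13), cursors c1@2 c2@9, authorship .11.....22...
After op 5 (delete): buffer="sgkufydgeex" (len 11), cursors c1@1 c2@7, authorship .1.....2...
Authorship (.=original, N=cursor N): . 1 . . . . . 2 . . .
Index 7: author = 2

Answer: cursor 2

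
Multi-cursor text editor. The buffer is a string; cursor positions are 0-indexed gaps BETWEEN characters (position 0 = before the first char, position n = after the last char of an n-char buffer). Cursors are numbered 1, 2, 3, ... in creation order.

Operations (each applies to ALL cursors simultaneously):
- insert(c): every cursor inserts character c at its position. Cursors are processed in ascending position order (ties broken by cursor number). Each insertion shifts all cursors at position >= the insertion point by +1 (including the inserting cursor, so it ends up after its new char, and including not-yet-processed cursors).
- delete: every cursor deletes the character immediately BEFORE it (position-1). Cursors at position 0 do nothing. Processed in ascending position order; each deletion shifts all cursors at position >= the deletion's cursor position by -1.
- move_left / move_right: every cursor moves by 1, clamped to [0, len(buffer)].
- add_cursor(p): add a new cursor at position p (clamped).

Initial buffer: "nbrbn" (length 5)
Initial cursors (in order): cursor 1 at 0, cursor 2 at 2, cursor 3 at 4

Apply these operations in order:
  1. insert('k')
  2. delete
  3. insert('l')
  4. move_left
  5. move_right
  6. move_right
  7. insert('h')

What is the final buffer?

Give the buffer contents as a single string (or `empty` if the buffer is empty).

After op 1 (insert('k')): buffer="knbkrbkn" (len 8), cursors c1@1 c2@4 c3@7, authorship 1..2..3.
After op 2 (delete): buffer="nbrbn" (len 5), cursors c1@0 c2@2 c3@4, authorship .....
After op 3 (insert('l')): buffer="lnblrbln" (len 8), cursors c1@1 c2@4 c3@7, authorship 1..2..3.
After op 4 (move_left): buffer="lnblrbln" (len 8), cursors c1@0 c2@3 c3@6, authorship 1..2..3.
After op 5 (move_right): buffer="lnblrbln" (len 8), cursors c1@1 c2@4 c3@7, authorship 1..2..3.
After op 6 (move_right): buffer="lnblrbln" (len 8), cursors c1@2 c2@5 c3@8, authorship 1..2..3.
After op 7 (insert('h')): buffer="lnhblrhblnh" (len 11), cursors c1@3 c2@7 c3@11, authorship 1.1.2.2.3.3

Answer: lnhblrhblnh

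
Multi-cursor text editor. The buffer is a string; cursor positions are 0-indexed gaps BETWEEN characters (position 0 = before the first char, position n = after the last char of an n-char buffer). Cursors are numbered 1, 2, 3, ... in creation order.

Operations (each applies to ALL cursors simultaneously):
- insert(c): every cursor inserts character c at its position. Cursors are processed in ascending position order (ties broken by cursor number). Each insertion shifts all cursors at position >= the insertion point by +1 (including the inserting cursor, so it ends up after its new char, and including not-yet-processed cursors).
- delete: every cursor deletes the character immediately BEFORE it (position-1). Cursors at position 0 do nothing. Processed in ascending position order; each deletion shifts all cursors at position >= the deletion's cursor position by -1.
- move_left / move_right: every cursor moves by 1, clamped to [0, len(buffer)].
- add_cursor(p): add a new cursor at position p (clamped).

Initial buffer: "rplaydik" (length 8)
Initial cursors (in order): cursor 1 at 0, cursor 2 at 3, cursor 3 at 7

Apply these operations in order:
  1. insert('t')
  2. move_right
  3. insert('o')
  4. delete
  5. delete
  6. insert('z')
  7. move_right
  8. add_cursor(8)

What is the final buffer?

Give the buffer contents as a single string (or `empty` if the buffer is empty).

Answer: tzpltzyditz

Derivation:
After op 1 (insert('t')): buffer="trpltayditk" (len 11), cursors c1@1 c2@5 c3@10, authorship 1...2....3.
After op 2 (move_right): buffer="trpltayditk" (len 11), cursors c1@2 c2@6 c3@11, authorship 1...2....3.
After op 3 (insert('o')): buffer="tropltaoyditko" (len 14), cursors c1@3 c2@8 c3@14, authorship 1.1..2.2...3.3
After op 4 (delete): buffer="trpltayditk" (len 11), cursors c1@2 c2@6 c3@11, authorship 1...2....3.
After op 5 (delete): buffer="tpltydit" (len 8), cursors c1@1 c2@4 c3@8, authorship 1..2...3
After op 6 (insert('z')): buffer="tzpltzyditz" (len 11), cursors c1@2 c2@6 c3@11, authorship 11..22...33
After op 7 (move_right): buffer="tzpltzyditz" (len 11), cursors c1@3 c2@7 c3@11, authorship 11..22...33
After op 8 (add_cursor(8)): buffer="tzpltzyditz" (len 11), cursors c1@3 c2@7 c4@8 c3@11, authorship 11..22...33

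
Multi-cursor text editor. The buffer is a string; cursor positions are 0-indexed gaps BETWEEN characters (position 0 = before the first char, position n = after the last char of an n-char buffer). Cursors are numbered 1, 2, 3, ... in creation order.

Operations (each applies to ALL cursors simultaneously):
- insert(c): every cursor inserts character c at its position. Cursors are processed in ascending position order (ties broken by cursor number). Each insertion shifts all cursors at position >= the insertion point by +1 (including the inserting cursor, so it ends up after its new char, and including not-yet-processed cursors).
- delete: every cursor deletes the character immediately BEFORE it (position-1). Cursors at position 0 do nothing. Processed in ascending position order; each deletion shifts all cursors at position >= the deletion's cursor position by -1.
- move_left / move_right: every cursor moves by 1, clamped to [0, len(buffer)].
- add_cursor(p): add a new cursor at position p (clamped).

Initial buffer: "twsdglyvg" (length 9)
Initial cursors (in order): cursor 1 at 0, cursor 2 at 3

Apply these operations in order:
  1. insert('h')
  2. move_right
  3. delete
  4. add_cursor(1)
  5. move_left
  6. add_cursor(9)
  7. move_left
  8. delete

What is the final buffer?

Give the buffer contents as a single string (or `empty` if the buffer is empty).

After op 1 (insert('h')): buffer="htwshdglyvg" (len 11), cursors c1@1 c2@5, authorship 1...2......
After op 2 (move_right): buffer="htwshdglyvg" (len 11), cursors c1@2 c2@6, authorship 1...2......
After op 3 (delete): buffer="hwshglyvg" (len 9), cursors c1@1 c2@4, authorship 1..2.....
After op 4 (add_cursor(1)): buffer="hwshglyvg" (len 9), cursors c1@1 c3@1 c2@4, authorship 1..2.....
After op 5 (move_left): buffer="hwshglyvg" (len 9), cursors c1@0 c3@0 c2@3, authorship 1..2.....
After op 6 (add_cursor(9)): buffer="hwshglyvg" (len 9), cursors c1@0 c3@0 c2@3 c4@9, authorship 1..2.....
After op 7 (move_left): buffer="hwshglyvg" (len 9), cursors c1@0 c3@0 c2@2 c4@8, authorship 1..2.....
After op 8 (delete): buffer="hshglyg" (len 7), cursors c1@0 c3@0 c2@1 c4@6, authorship 1.2....

Answer: hshglyg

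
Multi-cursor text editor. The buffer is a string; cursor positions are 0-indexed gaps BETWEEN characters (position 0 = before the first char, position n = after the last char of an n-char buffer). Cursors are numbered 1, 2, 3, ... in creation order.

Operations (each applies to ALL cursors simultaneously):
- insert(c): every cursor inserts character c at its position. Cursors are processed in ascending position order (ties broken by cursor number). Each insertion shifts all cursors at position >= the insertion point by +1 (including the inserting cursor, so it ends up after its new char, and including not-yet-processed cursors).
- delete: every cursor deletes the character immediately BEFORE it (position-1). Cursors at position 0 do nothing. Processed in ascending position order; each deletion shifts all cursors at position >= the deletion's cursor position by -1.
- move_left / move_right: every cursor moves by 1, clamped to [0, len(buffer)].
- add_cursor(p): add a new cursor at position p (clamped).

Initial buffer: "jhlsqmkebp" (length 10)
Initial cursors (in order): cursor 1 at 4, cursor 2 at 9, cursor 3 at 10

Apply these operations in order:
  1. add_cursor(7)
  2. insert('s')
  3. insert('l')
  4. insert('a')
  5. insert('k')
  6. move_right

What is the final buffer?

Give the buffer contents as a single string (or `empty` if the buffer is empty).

Answer: jhlsslakqmkslakebslakpslak

Derivation:
After op 1 (add_cursor(7)): buffer="jhlsqmkebp" (len 10), cursors c1@4 c4@7 c2@9 c3@10, authorship ..........
After op 2 (insert('s')): buffer="jhlssqmksebsps" (len 14), cursors c1@5 c4@9 c2@12 c3@14, authorship ....1...4..2.3
After op 3 (insert('l')): buffer="jhlsslqmkslebslpsl" (len 18), cursors c1@6 c4@11 c2@15 c3@18, authorship ....11...44..22.33
After op 4 (insert('a')): buffer="jhlsslaqmkslaebslapsla" (len 22), cursors c1@7 c4@13 c2@18 c3@22, authorship ....111...444..222.333
After op 5 (insert('k')): buffer="jhlsslakqmkslakebslakpslak" (len 26), cursors c1@8 c4@15 c2@21 c3@26, authorship ....1111...4444..2222.3333
After op 6 (move_right): buffer="jhlsslakqmkslakebslakpslak" (len 26), cursors c1@9 c4@16 c2@22 c3@26, authorship ....1111...4444..2222.3333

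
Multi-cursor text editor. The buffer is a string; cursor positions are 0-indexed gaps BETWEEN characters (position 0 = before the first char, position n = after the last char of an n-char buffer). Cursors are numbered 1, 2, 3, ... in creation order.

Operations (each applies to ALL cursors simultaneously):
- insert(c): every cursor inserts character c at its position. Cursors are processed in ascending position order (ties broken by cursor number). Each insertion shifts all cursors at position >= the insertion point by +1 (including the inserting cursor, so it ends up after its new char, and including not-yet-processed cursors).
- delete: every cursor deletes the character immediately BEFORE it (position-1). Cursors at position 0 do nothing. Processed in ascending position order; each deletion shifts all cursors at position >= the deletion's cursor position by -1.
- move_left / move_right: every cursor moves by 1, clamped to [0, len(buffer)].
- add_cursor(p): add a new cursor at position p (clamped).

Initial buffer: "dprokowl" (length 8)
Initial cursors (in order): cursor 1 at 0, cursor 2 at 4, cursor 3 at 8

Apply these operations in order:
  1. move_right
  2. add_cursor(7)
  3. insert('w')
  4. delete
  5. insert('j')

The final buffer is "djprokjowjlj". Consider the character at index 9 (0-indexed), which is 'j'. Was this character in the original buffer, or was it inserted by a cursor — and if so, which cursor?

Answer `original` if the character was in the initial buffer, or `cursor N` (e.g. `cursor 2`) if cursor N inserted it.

Answer: cursor 4

Derivation:
After op 1 (move_right): buffer="dprokowl" (len 8), cursors c1@1 c2@5 c3@8, authorship ........
After op 2 (add_cursor(7)): buffer="dprokowl" (len 8), cursors c1@1 c2@5 c4@7 c3@8, authorship ........
After op 3 (insert('w')): buffer="dwprokwowwlw" (len 12), cursors c1@2 c2@7 c4@10 c3@12, authorship .1....2..4.3
After op 4 (delete): buffer="dprokowl" (len 8), cursors c1@1 c2@5 c4@7 c3@8, authorship ........
After op 5 (insert('j')): buffer="djprokjowjlj" (len 12), cursors c1@2 c2@7 c4@10 c3@12, authorship .1....2..4.3
Authorship (.=original, N=cursor N): . 1 . . . . 2 . . 4 . 3
Index 9: author = 4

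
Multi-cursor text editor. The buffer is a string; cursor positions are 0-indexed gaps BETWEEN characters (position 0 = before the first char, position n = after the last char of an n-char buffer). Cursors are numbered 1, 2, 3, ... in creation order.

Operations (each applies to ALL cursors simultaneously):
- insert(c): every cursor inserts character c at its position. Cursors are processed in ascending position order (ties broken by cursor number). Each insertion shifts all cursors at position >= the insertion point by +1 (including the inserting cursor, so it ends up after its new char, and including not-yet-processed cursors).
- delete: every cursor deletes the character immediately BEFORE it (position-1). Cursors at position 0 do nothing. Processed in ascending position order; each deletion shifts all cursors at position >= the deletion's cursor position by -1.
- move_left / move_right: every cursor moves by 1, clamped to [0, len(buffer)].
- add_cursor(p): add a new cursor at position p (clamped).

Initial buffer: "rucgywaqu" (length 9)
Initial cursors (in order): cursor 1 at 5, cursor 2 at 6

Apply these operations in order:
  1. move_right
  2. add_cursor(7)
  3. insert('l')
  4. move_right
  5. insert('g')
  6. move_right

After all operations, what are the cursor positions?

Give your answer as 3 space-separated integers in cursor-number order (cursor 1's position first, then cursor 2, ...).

After op 1 (move_right): buffer="rucgywaqu" (len 9), cursors c1@6 c2@7, authorship .........
After op 2 (add_cursor(7)): buffer="rucgywaqu" (len 9), cursors c1@6 c2@7 c3@7, authorship .........
After op 3 (insert('l')): buffer="rucgywlallqu" (len 12), cursors c1@7 c2@10 c3@10, authorship ......1.23..
After op 4 (move_right): buffer="rucgywlallqu" (len 12), cursors c1@8 c2@11 c3@11, authorship ......1.23..
After op 5 (insert('g')): buffer="rucgywlagllqggu" (len 15), cursors c1@9 c2@14 c3@14, authorship ......1.123.23.
After op 6 (move_right): buffer="rucgywlagllqggu" (len 15), cursors c1@10 c2@15 c3@15, authorship ......1.123.23.

Answer: 10 15 15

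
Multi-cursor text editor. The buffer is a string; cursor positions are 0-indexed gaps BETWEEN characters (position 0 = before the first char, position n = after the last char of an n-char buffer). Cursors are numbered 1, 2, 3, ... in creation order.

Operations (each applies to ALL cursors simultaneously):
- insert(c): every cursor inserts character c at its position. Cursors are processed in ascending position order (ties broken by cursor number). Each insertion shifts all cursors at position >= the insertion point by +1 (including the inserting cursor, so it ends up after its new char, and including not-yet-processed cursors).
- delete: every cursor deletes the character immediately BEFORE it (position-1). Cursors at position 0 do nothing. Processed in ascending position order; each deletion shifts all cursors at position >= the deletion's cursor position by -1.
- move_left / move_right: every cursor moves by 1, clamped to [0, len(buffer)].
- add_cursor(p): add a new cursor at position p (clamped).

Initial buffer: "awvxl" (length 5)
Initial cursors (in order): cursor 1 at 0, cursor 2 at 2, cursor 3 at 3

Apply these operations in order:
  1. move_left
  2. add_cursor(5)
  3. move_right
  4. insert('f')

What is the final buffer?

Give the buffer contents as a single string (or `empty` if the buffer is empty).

Answer: afwfvfxlf

Derivation:
After op 1 (move_left): buffer="awvxl" (len 5), cursors c1@0 c2@1 c3@2, authorship .....
After op 2 (add_cursor(5)): buffer="awvxl" (len 5), cursors c1@0 c2@1 c3@2 c4@5, authorship .....
After op 3 (move_right): buffer="awvxl" (len 5), cursors c1@1 c2@2 c3@3 c4@5, authorship .....
After op 4 (insert('f')): buffer="afwfvfxlf" (len 9), cursors c1@2 c2@4 c3@6 c4@9, authorship .1.2.3..4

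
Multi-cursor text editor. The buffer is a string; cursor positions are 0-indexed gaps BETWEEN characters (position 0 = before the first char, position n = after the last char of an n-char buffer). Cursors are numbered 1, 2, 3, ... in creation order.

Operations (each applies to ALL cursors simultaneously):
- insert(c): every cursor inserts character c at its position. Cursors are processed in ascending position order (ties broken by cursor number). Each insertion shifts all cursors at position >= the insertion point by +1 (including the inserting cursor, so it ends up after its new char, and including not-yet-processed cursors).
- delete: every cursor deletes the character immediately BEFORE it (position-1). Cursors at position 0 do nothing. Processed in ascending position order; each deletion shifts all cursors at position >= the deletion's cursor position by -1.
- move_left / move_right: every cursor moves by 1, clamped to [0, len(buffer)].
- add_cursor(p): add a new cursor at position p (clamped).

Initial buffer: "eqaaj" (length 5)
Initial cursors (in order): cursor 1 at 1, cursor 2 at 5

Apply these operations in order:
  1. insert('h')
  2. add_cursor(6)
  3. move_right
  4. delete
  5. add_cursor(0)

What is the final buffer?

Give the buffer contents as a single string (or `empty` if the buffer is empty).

After op 1 (insert('h')): buffer="ehqaajh" (len 7), cursors c1@2 c2@7, authorship .1....2
After op 2 (add_cursor(6)): buffer="ehqaajh" (len 7), cursors c1@2 c3@6 c2@7, authorship .1....2
After op 3 (move_right): buffer="ehqaajh" (len 7), cursors c1@3 c2@7 c3@7, authorship .1....2
After op 4 (delete): buffer="ehaa" (len 4), cursors c1@2 c2@4 c3@4, authorship .1..
After op 5 (add_cursor(0)): buffer="ehaa" (len 4), cursors c4@0 c1@2 c2@4 c3@4, authorship .1..

Answer: ehaa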